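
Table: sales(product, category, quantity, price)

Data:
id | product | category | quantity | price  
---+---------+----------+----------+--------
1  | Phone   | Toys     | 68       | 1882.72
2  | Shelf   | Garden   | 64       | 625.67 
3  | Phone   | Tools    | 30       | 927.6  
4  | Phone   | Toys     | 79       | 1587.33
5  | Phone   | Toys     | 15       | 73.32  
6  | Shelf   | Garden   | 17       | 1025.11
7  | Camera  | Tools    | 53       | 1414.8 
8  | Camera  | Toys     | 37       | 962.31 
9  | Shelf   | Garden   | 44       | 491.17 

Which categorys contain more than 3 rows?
SELECT category, COUNT(*) as cnt
FROM sales
GROUP BY category
HAVING COUNT(*) > 3

Result:
  Toys: 4

Note: HAVING filters groups after aggregation, WHERE filters rows before.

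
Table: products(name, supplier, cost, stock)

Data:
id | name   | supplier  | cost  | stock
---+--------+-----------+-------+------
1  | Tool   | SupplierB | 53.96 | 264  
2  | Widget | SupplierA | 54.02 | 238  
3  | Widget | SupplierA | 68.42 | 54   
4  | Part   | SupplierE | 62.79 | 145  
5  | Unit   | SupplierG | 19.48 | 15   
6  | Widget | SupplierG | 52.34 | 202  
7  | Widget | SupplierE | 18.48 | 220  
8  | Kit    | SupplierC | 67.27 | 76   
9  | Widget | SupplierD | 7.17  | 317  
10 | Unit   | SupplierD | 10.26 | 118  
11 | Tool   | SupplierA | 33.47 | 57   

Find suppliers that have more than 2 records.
SELECT supplier, COUNT(*) as cnt
FROM products
GROUP BY supplier
HAVING COUNT(*) > 2

Result:
  SupplierA: 3

Note: HAVING filters groups after aggregation, WHERE filters rows before.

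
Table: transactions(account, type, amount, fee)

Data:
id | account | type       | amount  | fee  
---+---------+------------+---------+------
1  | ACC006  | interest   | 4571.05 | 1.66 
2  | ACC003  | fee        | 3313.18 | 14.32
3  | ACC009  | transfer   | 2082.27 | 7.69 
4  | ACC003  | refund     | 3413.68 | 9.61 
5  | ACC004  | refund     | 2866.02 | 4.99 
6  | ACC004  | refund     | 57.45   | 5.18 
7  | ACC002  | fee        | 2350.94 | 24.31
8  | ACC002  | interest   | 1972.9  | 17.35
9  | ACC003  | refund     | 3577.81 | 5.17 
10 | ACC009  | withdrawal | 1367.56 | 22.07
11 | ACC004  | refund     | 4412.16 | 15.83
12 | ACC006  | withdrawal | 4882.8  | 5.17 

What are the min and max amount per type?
SELECT type, MIN(amount), MAX(amount)
FROM transactions
GROUP BY type

Result:
  fee: min=2350.94, max=3313.18
  interest: min=1972.90, max=4571.05
  refund: min=57.45, max=4412.16
  transfer: min=2082.27, max=2082.27
  withdrawal: min=1367.56, max=4882.80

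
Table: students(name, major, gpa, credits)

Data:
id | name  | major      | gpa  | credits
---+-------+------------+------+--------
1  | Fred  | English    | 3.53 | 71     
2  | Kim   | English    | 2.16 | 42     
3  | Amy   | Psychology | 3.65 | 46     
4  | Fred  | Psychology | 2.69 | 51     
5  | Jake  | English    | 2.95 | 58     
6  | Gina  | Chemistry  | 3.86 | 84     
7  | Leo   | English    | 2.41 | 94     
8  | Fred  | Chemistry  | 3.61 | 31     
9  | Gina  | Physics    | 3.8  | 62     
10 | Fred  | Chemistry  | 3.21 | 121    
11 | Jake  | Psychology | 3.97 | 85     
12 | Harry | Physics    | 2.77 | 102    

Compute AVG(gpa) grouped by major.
SELECT major, AVG(gpa) as result
FROM students
GROUP BY major

Result:
  Chemistry: 3.56
  English: 2.76
  Physics: 3.29
  Psychology: 3.44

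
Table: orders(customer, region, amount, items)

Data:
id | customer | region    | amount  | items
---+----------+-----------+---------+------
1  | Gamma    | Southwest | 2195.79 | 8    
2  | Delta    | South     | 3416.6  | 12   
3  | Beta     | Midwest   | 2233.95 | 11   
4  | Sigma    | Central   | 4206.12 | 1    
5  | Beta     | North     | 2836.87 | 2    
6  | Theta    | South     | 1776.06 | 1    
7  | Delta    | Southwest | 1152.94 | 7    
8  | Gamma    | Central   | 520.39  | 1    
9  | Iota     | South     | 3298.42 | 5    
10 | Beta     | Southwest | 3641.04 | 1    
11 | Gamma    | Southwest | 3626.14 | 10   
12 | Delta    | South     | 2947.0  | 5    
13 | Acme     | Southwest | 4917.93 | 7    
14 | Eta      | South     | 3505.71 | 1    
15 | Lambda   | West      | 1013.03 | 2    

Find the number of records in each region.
SELECT region, COUNT(*) as count
FROM orders
GROUP BY region

Result:
  Central: 2
  Midwest: 1
  North: 1
  South: 5
  Southwest: 5
  West: 1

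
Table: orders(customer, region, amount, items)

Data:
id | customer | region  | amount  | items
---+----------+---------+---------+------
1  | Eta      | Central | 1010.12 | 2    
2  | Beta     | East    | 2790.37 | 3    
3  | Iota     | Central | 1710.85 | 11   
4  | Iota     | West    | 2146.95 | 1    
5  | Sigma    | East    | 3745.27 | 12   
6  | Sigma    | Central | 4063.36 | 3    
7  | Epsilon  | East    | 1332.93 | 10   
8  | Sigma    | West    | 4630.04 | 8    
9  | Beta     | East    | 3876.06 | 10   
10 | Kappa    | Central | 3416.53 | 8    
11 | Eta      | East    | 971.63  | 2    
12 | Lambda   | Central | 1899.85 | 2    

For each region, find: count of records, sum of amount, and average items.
SELECT region,
       COUNT(*) as cnt,
       SUM(amount) as total_amount,
       AVG(items) as avg_items
FROM orders
GROUP BY region

Result:
  Central: 5 records, 12100.71 total amount, 5.20 avg items
  East: 5 records, 12716.26 total amount, 7.40 avg items
  West: 2 records, 6776.99 total amount, 4.50 avg items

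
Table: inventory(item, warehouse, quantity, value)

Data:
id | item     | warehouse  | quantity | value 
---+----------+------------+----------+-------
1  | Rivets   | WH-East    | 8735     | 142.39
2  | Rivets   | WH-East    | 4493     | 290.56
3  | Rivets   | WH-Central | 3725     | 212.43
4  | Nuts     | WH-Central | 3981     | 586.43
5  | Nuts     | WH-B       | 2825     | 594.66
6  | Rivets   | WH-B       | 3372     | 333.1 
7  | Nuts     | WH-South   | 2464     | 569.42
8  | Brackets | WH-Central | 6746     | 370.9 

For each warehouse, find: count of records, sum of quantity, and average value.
SELECT warehouse,
       COUNT(*) as cnt,
       SUM(quantity) as total_quantity,
       AVG(value) as avg_value
FROM inventory
GROUP BY warehouse

Result:
  WH-B: 2 records, 6197 total quantity, 463.88 avg value
  WH-Central: 3 records, 14452 total quantity, 389.92 avg value
  WH-East: 2 records, 13228 total quantity, 216.48 avg value
  WH-South: 1 records, 2464 total quantity, 569.42 avg value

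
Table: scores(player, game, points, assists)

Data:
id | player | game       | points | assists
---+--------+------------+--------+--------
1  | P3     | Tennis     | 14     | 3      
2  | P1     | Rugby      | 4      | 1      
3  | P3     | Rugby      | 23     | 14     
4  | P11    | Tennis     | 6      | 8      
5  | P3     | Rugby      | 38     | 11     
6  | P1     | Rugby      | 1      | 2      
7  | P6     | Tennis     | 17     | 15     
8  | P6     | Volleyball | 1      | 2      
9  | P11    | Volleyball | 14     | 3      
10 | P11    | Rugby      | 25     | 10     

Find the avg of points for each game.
SELECT game, AVG(points) as result
FROM scores
GROUP BY game

Result:
  Rugby: 18.20
  Tennis: 12.33
  Volleyball: 7.50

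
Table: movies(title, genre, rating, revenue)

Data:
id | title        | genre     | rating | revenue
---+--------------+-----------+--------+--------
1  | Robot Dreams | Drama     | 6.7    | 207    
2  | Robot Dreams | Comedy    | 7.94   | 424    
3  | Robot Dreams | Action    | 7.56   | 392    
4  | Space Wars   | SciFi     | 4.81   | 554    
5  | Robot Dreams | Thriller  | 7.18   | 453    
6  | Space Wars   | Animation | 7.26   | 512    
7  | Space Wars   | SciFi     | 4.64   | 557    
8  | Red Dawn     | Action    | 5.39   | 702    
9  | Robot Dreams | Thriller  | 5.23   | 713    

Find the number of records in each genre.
SELECT genre, COUNT(*) as count
FROM movies
GROUP BY genre

Result:
  Action: 2
  Animation: 1
  Comedy: 1
  Drama: 1
  SciFi: 2
  Thriller: 2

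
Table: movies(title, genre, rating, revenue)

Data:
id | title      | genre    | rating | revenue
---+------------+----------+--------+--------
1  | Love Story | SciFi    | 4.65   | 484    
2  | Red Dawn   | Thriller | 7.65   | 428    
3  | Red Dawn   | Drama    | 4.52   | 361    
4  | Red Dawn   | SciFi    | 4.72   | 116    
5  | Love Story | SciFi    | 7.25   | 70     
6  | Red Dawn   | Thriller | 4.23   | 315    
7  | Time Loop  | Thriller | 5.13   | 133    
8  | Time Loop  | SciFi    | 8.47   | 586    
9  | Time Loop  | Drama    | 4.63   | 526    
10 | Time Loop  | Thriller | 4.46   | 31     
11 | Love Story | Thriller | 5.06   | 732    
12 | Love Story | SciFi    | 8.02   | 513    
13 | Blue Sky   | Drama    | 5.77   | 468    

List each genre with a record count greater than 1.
SELECT genre, COUNT(*) as cnt
FROM movies
GROUP BY genre
HAVING COUNT(*) > 1

Result:
  Drama: 3
  SciFi: 5
  Thriller: 5

Note: HAVING filters groups after aggregation, WHERE filters rows before.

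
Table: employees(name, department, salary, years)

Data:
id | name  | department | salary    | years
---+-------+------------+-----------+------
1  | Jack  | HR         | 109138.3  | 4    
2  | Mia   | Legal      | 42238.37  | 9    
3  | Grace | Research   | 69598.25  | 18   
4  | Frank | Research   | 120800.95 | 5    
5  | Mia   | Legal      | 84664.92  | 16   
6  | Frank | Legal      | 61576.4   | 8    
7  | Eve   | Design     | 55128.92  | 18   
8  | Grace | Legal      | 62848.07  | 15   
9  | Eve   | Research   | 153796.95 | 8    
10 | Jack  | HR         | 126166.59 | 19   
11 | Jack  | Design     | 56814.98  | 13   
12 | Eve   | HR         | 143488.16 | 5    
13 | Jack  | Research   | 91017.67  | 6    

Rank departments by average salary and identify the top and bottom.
SELECT department, AVG(salary)
FROM employees
GROUP BY department
ORDER BY AVG(salary)

All groups:
  Design: 55971.95
  Legal: 62831.94
  Research: 108803.46
  HR: 126264.35

Highest: HR (126264.35)
Lowest: Design (55971.95)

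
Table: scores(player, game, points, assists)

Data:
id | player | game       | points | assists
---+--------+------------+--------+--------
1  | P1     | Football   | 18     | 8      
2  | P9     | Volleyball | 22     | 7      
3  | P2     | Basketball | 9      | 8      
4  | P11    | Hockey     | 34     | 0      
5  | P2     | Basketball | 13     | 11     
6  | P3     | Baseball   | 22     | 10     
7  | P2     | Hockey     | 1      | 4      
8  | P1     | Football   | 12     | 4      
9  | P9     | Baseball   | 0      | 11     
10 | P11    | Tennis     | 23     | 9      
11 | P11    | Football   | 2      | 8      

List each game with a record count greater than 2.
SELECT game, COUNT(*) as cnt
FROM scores
GROUP BY game
HAVING COUNT(*) > 2

Result:
  Football: 3

Note: HAVING filters groups after aggregation, WHERE filters rows before.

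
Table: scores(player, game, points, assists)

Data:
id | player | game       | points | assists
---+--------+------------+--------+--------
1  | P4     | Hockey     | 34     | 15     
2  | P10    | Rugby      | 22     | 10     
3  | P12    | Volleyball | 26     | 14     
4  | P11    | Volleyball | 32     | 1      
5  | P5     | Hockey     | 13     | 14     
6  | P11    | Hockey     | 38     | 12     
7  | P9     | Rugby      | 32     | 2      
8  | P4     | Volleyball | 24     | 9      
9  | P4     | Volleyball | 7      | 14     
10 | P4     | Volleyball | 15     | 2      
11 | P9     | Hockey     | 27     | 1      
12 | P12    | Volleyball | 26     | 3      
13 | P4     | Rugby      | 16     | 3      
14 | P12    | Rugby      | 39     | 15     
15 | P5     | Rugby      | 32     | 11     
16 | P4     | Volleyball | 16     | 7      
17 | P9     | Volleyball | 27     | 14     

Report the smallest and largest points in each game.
SELECT game, MIN(points), MAX(points)
FROM scores
GROUP BY game

Result:
  Hockey: min=13, max=38
  Rugby: min=16, max=39
  Volleyball: min=7, max=32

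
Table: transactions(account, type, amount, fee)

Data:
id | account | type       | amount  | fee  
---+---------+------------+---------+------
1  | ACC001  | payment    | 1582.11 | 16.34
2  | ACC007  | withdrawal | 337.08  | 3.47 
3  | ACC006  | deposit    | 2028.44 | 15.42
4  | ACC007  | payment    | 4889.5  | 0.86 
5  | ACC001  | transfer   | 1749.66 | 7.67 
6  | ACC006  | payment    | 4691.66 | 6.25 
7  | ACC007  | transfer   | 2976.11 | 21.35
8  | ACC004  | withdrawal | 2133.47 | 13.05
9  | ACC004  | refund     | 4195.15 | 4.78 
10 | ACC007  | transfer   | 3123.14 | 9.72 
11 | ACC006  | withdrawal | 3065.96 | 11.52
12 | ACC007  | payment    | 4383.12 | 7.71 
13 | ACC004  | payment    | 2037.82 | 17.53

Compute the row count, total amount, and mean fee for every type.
SELECT type,
       COUNT(*) as cnt,
       SUM(amount) as total_amount,
       AVG(fee) as avg_fee
FROM transactions
GROUP BY type

Result:
  deposit: 1 records, 2028.44 total amount, 15.42 avg fee
  payment: 5 records, 17584.21 total amount, 9.74 avg fee
  refund: 1 records, 4195.15 total amount, 4.78 avg fee
  transfer: 3 records, 7848.91 total amount, 12.91 avg fee
  withdrawal: 3 records, 5536.51 total amount, 9.35 avg fee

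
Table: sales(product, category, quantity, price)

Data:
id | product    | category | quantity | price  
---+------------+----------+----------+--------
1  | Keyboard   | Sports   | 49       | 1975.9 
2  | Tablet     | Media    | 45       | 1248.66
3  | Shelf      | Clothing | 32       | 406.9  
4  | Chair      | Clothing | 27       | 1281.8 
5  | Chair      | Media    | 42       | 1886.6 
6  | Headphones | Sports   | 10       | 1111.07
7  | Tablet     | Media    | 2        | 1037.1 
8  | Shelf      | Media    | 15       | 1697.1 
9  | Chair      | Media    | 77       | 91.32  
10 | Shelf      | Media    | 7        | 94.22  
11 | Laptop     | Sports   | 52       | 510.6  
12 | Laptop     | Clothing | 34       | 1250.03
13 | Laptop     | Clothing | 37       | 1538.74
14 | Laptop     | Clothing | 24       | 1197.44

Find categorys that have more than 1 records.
SELECT category, COUNT(*) as cnt
FROM sales
GROUP BY category
HAVING COUNT(*) > 1

Result:
  Clothing: 5
  Media: 6
  Sports: 3

Note: HAVING filters groups after aggregation, WHERE filters rows before.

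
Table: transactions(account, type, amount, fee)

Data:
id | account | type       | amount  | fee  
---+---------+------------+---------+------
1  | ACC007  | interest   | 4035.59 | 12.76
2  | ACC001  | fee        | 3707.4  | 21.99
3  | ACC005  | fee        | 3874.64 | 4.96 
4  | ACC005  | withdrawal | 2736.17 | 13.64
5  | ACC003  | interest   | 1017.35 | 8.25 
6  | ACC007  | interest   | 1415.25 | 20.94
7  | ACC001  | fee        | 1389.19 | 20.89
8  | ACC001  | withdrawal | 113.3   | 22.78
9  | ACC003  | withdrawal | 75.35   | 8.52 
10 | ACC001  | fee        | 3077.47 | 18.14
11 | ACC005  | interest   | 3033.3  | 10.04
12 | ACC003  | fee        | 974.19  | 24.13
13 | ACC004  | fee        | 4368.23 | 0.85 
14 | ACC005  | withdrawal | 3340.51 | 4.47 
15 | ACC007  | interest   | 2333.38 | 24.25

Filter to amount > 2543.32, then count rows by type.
SELECT type, COUNT(*)
FROM transactions
WHERE amount > 2543.32
GROUP BY type

Note: WHERE filters rows before grouping.

Result:
  fee: 4
  interest: 2
  withdrawal: 2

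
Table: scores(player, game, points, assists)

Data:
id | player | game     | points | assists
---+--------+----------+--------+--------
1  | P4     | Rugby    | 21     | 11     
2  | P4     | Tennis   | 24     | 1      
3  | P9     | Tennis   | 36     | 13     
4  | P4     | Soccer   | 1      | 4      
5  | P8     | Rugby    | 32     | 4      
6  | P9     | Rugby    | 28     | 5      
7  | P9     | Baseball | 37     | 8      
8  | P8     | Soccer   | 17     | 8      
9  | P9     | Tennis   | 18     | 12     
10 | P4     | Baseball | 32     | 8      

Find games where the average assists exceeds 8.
SELECT game, AVG(assists)
FROM scores
GROUP BY game
HAVING AVG(assists) > 8

Result:
  Tennis: avg=8.67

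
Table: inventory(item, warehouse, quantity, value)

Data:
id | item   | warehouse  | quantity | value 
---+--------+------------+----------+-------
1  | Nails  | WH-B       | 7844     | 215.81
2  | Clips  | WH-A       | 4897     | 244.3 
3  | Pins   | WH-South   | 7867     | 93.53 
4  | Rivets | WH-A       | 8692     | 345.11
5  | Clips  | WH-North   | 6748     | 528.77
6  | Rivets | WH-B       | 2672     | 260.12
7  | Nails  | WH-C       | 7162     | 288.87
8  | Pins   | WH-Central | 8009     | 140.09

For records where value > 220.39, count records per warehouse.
SELECT warehouse, COUNT(*)
FROM inventory
WHERE value > 220.39
GROUP BY warehouse

Note: WHERE filters rows before grouping.

Result:
  WH-A: 2
  WH-B: 1
  WH-C: 1
  WH-North: 1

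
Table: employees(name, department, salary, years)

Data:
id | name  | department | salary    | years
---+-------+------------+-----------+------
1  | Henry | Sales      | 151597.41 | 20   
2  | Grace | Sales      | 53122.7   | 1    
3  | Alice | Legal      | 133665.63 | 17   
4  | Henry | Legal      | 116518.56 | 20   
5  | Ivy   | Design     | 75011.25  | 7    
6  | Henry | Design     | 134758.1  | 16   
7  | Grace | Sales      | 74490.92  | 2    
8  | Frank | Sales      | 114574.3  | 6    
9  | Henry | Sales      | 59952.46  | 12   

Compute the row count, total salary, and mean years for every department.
SELECT department,
       COUNT(*) as cnt,
       SUM(salary) as total_salary,
       AVG(years) as avg_years
FROM employees
GROUP BY department

Result:
  Design: 2 records, 209769.35 total salary, 11.50 avg years
  Legal: 2 records, 250184.19 total salary, 18.50 avg years
  Sales: 5 records, 453737.79 total salary, 8.20 avg years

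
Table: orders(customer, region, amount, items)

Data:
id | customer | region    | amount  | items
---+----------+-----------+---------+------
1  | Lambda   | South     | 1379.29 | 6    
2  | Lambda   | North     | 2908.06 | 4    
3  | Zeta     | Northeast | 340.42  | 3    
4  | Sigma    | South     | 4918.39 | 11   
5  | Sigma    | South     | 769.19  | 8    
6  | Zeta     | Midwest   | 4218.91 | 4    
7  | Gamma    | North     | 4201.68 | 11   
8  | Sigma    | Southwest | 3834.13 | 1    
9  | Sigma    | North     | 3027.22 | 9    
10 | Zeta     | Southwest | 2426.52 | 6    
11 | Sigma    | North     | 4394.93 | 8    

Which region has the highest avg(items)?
SELECT region, AVG(items) as val
FROM orders
GROUP BY region
ORDER BY val DESC
LIMIT 1

Result: South with avg(items) = 8.33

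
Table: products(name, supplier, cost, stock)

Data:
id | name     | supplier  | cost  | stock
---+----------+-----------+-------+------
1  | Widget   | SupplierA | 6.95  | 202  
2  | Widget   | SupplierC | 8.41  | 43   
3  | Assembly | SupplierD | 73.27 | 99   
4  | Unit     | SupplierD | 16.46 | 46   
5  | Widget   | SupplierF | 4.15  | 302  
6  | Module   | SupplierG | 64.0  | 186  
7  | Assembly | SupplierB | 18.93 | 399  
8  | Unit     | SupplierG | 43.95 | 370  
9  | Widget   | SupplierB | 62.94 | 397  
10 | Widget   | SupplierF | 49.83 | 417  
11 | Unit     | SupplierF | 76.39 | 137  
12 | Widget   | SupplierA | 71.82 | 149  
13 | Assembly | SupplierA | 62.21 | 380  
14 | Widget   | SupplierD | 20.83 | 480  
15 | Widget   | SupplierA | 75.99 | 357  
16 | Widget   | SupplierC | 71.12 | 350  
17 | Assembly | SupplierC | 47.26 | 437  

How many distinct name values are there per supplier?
SELECT supplier, COUNT(DISTINCT name)
FROM products
GROUP BY supplier

Result:
  SupplierA: 2 distinct
  SupplierB: 2 distinct
  SupplierC: 2 distinct
  SupplierD: 3 distinct
  SupplierF: 2 distinct
  SupplierG: 2 distinct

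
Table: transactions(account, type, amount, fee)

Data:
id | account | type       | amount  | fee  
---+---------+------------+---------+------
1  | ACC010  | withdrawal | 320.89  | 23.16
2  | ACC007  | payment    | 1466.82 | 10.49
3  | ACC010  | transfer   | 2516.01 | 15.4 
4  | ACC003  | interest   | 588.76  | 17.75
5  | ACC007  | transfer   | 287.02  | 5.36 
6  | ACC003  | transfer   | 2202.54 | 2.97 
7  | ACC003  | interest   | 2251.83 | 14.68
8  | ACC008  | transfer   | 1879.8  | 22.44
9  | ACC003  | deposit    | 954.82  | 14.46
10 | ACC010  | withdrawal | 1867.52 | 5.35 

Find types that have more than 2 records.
SELECT type, COUNT(*) as cnt
FROM transactions
GROUP BY type
HAVING COUNT(*) > 2

Result:
  transfer: 4

Note: HAVING filters groups after aggregation, WHERE filters rows before.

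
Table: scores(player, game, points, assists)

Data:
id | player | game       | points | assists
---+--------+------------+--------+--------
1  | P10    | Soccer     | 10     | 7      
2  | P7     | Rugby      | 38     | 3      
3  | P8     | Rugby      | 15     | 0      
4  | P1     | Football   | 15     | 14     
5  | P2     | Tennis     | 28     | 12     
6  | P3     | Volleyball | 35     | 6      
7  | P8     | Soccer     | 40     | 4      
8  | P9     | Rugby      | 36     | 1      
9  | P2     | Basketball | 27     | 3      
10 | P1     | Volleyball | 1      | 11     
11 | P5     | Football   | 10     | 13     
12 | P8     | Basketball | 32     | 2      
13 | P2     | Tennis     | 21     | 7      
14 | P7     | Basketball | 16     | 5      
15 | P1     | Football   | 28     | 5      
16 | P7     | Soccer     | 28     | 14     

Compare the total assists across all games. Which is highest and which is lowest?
SELECT game, SUM(assists)
FROM scores
GROUP BY game
ORDER BY SUM(assists)

All groups:
  Rugby: 4
  Basketball: 10
  Volleyball: 17
  Tennis: 19
  Soccer: 25
  Football: 32

Highest: Football (32)
Lowest: Rugby (4)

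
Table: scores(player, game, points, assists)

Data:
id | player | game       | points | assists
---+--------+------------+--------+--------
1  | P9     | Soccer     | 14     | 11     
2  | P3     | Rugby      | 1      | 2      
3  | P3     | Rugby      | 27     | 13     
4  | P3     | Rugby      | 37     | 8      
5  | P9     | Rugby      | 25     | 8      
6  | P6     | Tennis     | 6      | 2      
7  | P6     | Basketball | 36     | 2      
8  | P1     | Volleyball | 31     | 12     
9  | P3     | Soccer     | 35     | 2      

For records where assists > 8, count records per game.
SELECT game, COUNT(*)
FROM scores
WHERE assists > 8
GROUP BY game

Note: WHERE filters rows before grouping.

Result:
  Rugby: 1
  Soccer: 1
  Volleyball: 1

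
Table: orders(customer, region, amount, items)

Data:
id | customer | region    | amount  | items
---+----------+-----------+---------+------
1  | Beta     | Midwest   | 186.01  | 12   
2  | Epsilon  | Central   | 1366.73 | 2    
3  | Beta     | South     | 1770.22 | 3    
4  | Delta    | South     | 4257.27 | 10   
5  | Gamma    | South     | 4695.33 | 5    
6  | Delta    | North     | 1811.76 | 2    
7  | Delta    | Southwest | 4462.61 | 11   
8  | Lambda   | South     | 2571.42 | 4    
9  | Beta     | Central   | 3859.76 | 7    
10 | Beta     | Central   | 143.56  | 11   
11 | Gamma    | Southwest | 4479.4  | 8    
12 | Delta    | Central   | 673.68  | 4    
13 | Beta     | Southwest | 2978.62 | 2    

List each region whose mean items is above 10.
SELECT region, AVG(items)
FROM orders
GROUP BY region
HAVING AVG(items) > 10

Result:
  Midwest: avg=12.00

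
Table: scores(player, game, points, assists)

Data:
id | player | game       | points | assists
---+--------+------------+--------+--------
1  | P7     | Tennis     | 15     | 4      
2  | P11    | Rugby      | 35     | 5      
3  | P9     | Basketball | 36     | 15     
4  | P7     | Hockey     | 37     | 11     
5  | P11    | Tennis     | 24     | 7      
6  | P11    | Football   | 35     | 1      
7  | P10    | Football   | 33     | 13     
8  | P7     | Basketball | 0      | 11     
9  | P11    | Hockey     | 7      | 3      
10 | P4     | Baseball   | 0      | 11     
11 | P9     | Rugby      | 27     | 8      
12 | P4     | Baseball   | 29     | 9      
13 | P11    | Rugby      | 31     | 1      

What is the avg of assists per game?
SELECT game, AVG(assists) as result
FROM scores
GROUP BY game

Result:
  Baseball: 10.00
  Basketball: 13.00
  Football: 7.00
  Hockey: 7.00
  Rugby: 4.67
  Tennis: 5.50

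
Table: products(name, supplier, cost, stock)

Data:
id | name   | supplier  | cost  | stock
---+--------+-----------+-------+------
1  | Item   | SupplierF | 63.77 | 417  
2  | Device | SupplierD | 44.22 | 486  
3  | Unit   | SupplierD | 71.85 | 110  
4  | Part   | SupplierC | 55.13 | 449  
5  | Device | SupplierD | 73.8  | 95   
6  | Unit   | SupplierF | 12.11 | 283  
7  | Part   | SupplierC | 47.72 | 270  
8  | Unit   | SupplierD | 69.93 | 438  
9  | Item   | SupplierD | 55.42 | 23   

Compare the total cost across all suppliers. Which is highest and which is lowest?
SELECT supplier, SUM(cost)
FROM products
GROUP BY supplier
ORDER BY SUM(cost)

All groups:
  SupplierF: 75.88
  SupplierC: 102.85
  SupplierD: 315.22

Highest: SupplierD (315.22)
Lowest: SupplierF (75.88)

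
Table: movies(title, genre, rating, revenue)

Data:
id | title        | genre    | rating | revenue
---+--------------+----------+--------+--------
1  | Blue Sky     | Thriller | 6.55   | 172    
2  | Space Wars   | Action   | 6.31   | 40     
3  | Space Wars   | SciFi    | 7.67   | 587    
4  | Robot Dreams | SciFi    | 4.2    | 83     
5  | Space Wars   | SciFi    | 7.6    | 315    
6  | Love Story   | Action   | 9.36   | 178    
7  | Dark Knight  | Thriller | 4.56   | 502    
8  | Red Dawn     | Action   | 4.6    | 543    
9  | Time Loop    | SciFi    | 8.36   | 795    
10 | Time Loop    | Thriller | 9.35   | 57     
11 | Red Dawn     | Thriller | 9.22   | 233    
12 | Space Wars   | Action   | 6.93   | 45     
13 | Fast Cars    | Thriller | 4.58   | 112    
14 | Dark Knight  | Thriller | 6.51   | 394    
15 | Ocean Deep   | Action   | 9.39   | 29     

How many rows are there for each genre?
SELECT genre, COUNT(*) as count
FROM movies
GROUP BY genre

Result:
  Action: 5
  SciFi: 4
  Thriller: 6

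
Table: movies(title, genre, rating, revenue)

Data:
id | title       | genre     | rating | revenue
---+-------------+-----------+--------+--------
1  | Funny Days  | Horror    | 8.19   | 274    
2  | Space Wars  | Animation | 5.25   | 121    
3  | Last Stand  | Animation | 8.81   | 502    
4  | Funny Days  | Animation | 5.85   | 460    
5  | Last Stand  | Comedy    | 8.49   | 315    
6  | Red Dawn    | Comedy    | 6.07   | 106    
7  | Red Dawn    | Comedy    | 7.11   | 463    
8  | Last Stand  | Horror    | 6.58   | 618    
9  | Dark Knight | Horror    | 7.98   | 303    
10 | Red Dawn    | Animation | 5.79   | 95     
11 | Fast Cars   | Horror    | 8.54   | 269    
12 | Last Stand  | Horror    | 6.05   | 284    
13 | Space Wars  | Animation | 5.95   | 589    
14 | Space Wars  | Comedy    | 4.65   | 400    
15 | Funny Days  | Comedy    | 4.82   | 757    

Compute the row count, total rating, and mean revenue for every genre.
SELECT genre,
       COUNT(*) as cnt,
       SUM(rating) as total_rating,
       AVG(revenue) as avg_revenue
FROM movies
GROUP BY genre

Result:
  Animation: 5 records, 31.65 total rating, 353.40 avg revenue
  Comedy: 5 records, 31.14 total rating, 408.20 avg revenue
  Horror: 5 records, 37.34 total rating, 349.60 avg revenue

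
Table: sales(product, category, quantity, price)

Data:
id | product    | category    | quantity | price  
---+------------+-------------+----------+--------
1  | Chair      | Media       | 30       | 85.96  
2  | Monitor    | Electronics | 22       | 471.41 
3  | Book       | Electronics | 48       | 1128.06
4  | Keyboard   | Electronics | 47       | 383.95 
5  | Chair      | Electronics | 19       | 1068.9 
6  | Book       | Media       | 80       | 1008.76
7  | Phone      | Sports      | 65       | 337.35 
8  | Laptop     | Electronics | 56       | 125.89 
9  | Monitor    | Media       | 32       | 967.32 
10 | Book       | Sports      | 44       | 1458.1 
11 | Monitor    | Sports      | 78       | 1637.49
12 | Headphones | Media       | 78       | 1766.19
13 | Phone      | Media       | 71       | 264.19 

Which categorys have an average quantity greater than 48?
SELECT category, AVG(quantity)
FROM sales
GROUP BY category
HAVING AVG(quantity) > 48

Result:
  Media: avg=58.20
  Sports: avg=62.33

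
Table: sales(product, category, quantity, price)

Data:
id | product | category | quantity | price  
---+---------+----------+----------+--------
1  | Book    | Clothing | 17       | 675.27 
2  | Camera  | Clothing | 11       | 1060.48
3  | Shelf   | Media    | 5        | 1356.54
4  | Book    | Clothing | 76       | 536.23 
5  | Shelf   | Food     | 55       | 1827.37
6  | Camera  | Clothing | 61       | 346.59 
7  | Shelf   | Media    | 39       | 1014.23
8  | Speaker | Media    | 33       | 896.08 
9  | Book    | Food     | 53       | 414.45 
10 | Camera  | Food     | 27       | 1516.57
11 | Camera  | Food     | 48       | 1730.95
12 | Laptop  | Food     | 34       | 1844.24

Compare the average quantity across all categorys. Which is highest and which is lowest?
SELECT category, AVG(quantity)
FROM sales
GROUP BY category
ORDER BY AVG(quantity)

All groups:
  Media: 25.67
  Clothing: 41.25
  Food: 43.40

Highest: Food (43.40)
Lowest: Media (25.67)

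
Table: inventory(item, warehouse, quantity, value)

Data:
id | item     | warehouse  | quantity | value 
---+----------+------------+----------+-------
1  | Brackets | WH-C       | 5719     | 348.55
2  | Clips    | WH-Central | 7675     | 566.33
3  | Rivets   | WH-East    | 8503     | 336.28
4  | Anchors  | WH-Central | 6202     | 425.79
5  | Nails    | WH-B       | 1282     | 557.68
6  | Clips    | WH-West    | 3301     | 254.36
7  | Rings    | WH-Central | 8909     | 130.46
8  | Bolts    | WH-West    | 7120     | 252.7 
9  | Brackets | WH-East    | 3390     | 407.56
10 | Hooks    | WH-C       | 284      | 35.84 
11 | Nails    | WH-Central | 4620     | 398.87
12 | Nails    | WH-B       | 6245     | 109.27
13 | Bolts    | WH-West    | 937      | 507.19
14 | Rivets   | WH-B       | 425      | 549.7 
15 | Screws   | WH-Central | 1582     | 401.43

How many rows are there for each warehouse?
SELECT warehouse, COUNT(*) as count
FROM inventory
GROUP BY warehouse

Result:
  WH-B: 3
  WH-C: 2
  WH-Central: 5
  WH-East: 2
  WH-West: 3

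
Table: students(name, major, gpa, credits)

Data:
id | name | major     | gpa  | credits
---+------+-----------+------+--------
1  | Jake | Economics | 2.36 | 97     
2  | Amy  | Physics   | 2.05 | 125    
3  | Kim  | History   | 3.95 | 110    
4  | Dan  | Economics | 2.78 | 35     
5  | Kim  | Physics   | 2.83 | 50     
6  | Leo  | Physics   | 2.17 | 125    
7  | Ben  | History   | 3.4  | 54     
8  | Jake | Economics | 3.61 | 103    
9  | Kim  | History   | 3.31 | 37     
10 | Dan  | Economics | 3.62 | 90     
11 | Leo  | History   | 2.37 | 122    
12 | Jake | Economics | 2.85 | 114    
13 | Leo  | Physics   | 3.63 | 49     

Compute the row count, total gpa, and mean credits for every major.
SELECT major,
       COUNT(*) as cnt,
       SUM(gpa) as total_gpa,
       AVG(credits) as avg_credits
FROM students
GROUP BY major

Result:
  Economics: 5 records, 15.22 total gpa, 87.80 avg credits
  History: 4 records, 13.03 total gpa, 80.75 avg credits
  Physics: 4 records, 10.68 total gpa, 87.25 avg credits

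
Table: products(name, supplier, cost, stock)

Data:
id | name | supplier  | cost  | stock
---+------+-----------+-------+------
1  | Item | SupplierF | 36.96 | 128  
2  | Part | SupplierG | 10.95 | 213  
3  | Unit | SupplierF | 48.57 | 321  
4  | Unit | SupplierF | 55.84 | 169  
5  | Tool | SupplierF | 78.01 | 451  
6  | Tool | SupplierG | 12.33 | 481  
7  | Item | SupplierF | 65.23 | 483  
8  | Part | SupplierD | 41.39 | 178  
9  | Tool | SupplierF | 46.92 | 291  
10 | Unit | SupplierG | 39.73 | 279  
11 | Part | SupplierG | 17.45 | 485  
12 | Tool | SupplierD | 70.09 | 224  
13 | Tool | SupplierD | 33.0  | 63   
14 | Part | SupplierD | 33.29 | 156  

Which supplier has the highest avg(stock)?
SELECT supplier, AVG(stock) as val
FROM products
GROUP BY supplier
ORDER BY val DESC
LIMIT 1

Result: SupplierG with avg(stock) = 364.50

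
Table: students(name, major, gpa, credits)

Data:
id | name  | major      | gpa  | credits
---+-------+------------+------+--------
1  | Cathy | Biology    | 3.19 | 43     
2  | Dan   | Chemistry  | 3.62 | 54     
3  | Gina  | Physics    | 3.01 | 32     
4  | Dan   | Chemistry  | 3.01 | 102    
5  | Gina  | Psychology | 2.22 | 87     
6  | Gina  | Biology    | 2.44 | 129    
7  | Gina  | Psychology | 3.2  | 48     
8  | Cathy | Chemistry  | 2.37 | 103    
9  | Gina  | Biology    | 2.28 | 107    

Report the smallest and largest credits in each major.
SELECT major, MIN(credits), MAX(credits)
FROM students
GROUP BY major

Result:
  Biology: min=43, max=129
  Chemistry: min=54, max=103
  Physics: min=32, max=32
  Psychology: min=48, max=87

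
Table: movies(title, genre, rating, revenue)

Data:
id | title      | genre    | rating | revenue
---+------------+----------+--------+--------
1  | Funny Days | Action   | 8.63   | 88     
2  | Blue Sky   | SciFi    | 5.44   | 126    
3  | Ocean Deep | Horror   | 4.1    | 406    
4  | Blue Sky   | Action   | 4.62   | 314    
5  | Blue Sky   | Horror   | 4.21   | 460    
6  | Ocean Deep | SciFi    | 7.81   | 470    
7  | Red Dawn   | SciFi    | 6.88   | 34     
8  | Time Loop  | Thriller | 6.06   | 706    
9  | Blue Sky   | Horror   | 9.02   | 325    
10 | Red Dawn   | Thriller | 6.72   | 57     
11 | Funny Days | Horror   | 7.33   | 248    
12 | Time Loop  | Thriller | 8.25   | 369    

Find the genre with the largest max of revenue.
SELECT genre, MAX(revenue) as val
FROM movies
GROUP BY genre
ORDER BY val DESC
LIMIT 1

Result: Thriller with max(revenue) = 706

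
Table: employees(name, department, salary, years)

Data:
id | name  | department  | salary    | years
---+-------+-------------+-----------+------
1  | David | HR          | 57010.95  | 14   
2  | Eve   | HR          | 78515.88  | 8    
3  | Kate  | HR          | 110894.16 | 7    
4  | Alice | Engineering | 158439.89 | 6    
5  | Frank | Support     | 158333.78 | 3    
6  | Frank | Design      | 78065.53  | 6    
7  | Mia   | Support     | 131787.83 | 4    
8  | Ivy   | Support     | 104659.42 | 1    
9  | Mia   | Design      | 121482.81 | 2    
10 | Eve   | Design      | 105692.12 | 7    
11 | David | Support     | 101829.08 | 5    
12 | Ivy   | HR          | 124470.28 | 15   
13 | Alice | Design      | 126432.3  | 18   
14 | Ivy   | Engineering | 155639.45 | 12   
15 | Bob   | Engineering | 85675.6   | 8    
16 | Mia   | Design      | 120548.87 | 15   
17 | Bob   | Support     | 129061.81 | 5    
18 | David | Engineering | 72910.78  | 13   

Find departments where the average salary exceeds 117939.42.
SELECT department, AVG(salary)
FROM employees
GROUP BY department
HAVING AVG(salary) > 117939.42

Result:
  Engineering: avg=118166.43
  Support: avg=125134.38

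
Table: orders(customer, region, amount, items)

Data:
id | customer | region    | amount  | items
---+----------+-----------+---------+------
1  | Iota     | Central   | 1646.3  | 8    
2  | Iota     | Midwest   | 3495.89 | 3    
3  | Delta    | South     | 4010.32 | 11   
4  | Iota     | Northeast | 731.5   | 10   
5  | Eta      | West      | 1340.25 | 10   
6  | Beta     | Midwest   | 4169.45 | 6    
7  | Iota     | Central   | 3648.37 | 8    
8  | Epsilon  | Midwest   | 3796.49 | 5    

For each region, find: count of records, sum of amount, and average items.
SELECT region,
       COUNT(*) as cnt,
       SUM(amount) as total_amount,
       AVG(items) as avg_items
FROM orders
GROUP BY region

Result:
  Central: 2 records, 5294.67 total amount, 8.00 avg items
  Midwest: 3 records, 11461.83 total amount, 4.67 avg items
  Northeast: 1 records, 731.50 total amount, 10.00 avg items
  South: 1 records, 4010.32 total amount, 11.00 avg items
  West: 1 records, 1340.25 total amount, 10.00 avg items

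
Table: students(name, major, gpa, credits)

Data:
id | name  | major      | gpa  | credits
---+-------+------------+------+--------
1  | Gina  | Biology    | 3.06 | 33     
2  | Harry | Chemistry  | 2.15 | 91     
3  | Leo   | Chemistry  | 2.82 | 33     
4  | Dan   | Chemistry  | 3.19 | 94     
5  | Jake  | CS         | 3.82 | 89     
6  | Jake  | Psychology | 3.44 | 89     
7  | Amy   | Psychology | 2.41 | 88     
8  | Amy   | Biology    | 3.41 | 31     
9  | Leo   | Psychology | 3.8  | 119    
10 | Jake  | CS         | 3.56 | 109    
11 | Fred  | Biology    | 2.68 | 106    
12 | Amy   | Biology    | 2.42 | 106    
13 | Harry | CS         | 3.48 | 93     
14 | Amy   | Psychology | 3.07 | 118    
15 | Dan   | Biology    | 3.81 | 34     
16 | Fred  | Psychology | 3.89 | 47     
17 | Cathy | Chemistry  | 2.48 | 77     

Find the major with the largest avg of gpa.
SELECT major, AVG(gpa) as val
FROM students
GROUP BY major
ORDER BY val DESC
LIMIT 1

Result: CS with avg(gpa) = 3.62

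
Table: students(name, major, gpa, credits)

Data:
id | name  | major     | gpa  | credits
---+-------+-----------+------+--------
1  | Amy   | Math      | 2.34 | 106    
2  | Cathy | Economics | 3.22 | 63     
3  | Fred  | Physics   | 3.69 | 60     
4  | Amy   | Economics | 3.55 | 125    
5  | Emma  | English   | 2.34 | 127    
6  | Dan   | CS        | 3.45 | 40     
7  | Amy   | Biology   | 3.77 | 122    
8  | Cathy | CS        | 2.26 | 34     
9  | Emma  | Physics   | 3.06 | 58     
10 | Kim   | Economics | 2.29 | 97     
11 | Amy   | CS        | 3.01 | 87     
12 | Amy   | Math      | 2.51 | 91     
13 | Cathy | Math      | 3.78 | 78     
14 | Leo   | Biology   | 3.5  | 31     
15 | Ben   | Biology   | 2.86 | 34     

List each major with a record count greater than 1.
SELECT major, COUNT(*) as cnt
FROM students
GROUP BY major
HAVING COUNT(*) > 1

Result:
  Biology: 3
  CS: 3
  Economics: 3
  Math: 3
  Physics: 2

Note: HAVING filters groups after aggregation, WHERE filters rows before.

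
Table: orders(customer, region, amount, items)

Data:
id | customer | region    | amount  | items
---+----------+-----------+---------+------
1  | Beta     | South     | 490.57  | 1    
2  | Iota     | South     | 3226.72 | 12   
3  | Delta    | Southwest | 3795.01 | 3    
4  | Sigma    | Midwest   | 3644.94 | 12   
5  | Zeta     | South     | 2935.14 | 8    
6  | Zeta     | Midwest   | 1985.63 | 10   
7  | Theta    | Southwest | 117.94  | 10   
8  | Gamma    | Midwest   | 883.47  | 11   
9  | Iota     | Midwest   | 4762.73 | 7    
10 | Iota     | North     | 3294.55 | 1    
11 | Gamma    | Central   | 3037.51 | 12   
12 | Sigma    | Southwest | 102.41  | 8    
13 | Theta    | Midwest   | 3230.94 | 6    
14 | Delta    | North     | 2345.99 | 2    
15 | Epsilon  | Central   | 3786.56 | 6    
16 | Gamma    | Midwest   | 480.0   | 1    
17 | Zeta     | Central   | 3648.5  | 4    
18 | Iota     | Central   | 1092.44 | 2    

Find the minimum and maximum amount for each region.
SELECT region, MIN(amount), MAX(amount)
FROM orders
GROUP BY region

Result:
  Central: min=1092.44, max=3786.56
  Midwest: min=480.00, max=4762.73
  North: min=2345.99, max=3294.55
  South: min=490.57, max=3226.72
  Southwest: min=102.41, max=3795.01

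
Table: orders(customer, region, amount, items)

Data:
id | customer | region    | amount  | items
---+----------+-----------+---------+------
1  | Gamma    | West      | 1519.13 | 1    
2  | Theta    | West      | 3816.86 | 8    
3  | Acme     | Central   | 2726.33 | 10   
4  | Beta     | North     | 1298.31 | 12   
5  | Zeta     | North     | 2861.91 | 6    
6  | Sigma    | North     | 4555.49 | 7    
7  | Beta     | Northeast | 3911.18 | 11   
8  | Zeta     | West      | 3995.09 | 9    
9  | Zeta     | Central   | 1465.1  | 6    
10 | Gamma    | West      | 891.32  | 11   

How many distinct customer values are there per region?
SELECT region, COUNT(DISTINCT customer)
FROM orders
GROUP BY region

Result:
  Central: 2 distinct
  North: 3 distinct
  Northeast: 1 distinct
  West: 3 distinct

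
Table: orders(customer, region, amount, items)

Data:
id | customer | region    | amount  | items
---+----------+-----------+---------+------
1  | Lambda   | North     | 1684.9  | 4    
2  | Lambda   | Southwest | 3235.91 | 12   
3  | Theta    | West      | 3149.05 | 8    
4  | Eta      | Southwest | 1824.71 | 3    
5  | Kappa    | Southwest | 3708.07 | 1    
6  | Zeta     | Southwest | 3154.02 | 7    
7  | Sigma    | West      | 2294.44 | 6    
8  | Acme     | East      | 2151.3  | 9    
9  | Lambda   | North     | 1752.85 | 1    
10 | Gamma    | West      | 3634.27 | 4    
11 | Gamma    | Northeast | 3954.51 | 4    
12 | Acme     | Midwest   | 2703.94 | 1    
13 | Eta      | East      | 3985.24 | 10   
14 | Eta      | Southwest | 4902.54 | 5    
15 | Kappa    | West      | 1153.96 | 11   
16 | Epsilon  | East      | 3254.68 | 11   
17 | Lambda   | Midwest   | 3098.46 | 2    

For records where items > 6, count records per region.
SELECT region, COUNT(*)
FROM orders
WHERE items > 6
GROUP BY region

Note: WHERE filters rows before grouping.

Result:
  East: 3
  Southwest: 2
  West: 2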